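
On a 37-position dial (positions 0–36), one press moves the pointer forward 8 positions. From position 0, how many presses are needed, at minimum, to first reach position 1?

14

8·14 = 112 = 3·37 + 1, so 8⁻¹ ≡ 14 (mod 37).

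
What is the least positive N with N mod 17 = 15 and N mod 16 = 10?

Since 16·16 ≡ 1 (mod 17), take x = 10 + 16·((15−10)·16 mod 17) = 10 + 16·12 = 202.
Check: 202 mod 17 = 15, 202 mod 16 = 10.

202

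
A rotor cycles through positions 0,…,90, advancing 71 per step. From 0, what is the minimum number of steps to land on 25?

67

The inverse of 71 mod 91 is 50 (since 71·50 = 3550 ≡ 1).
Multiplying both sides by 50: x ≡ 50·25 = 1250 ≡ 67 (mod 91).
Check: 71·67 = 4757 = 52·91 + 25.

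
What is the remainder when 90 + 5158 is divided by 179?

5158 = 28·179 + 146, so 5158 mod 179 = 146.
(90 + 146) mod 179 = 57.

57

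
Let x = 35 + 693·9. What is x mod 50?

693·9 = 6237.
6237 − 124·50 = 37, so 6237 ≡ 37 (mod 50).
(35 + 37) mod 50 = 22.

22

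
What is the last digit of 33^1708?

1

Powers of 3 mod 10 repeat with period 4: 3, 9, 7, 1.
1708 mod 4 = 0, so the last digit matches 3^4 = 1.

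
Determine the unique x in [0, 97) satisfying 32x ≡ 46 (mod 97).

The inverse of 32 mod 97 is 94 (since 32·94 = 3008 ≡ 1).
So x ≡ 94·46 = 4324 ≡ 56 (mod 97).

56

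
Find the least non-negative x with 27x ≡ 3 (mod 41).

27⁻¹ ≡ 38 (mod 41) because 27·38 = 1026 = 25·41 + 1.
Multiplying both sides by 38: x ≡ 38·3 = 114 ≡ 32 (mod 41).

32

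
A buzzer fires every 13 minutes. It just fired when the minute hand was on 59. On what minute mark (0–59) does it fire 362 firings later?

25

362·13 = 4706.
Dividing 4706 by 60 gives quotient 78 and remainder 26.
(59 + 26) mod 60 = 25.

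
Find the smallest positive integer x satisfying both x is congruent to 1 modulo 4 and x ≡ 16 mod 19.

73

x ≡ 1 (mod 4) gives x ∈ {1, 5, 9, 13, 17, 21, 25, 29, …}.
The first of these with x mod 19 = 16 is 73.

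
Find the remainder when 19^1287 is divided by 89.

Successive squares of 19 mod 89: 19^1≡19, 19^2≡5, 19^4≡25, 19^8≡2, 19^16≡4, 19^32≡16, 19^64≡78, 19^128≡32, 19^256≡45, 19^512≡67, 19^1024≡39.
1287 = 1 + 2 + 4 + 256 + 1024, so 19^1287 ≡ 19·5·25·45·39 ≡ 77 (mod 89).

77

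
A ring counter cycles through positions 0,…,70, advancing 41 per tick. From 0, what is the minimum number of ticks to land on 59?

The inverse of 41 mod 71 is 26 (since 41·26 = 1066 ≡ 1).
So x ≡ 26·59 = 1534 ≡ 43 (mod 71).

43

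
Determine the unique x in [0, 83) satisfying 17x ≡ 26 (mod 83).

65

The inverse of 17 mod 83 is 44 (since 17·44 = 748 ≡ 1).
Multiplying both sides by 44: x ≡ 44·26 = 1144 ≡ 65 (mod 83).
Check: 17·65 = 1105 = 13·83 + 26.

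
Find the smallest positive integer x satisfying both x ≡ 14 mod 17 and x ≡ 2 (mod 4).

Since 4·13 ≡ 1 (mod 17), take x = 2 + 4·((14−2)·13 mod 17) = 2 + 4·3 = 14.
Check: 14 mod 17 = 14, 14 mod 4 = 2.

14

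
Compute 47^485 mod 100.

7

Successive squares of 47 mod 100: 47^1≡47, 47^2≡9, 47^4≡81, 47^8≡61, 47^16≡21, 47^32≡41, 47^64≡81, 47^128≡61, 47^256≡21.
Since 485 = 1 + 4 + 32 + 64 + 128 + 256 in binary, 47^485 ≡ 47·81·41·81·61·21 ≡ 7 (mod 100).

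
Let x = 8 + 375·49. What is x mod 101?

375·49 = 18375.
18375 − 181·101 = 94, so 18375 ≡ 94 (mod 101).
(8 + 94) mod 101 = 1.

1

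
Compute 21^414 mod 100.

81

By repeated squaring mod 100: 21^1≡21, 21^2≡41, 21^4≡81, 21^8≡61, 21^16≡21, 21^32≡41, 21^64≡81, 21^128≡61, 21^256≡21.
414 = 2 + 4 + 8 + 16 + 128 + 256, so 21^414 ≡ 41·81·61·21·61·21 ≡ 81 (mod 100).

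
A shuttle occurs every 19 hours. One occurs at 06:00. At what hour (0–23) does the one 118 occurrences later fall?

118·19 = 2242.
2242 mod 24 = 10 (since 93·24 = 2232).
(6 + 10) mod 24 = 16.

16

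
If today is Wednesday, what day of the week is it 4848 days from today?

Sunday

4848 = 692·7 + 4, so 4848 mod 7 = 4.
Wednesday + 4 days → Sunday.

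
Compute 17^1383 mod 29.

12

Successive squares of 17 mod 29: 17^1≡17, 17^2≡28, 17^4≡1, 17^8≡1, 17^16≡1, 17^32≡1, 17^64≡1, 17^128≡1, 17^256≡1, 17^512≡1, 17^1024≡1.
Since 1383 = 1 + 2 + 4 + 32 + 64 + 256 + 1024 in binary, 17^1383 ≡ 17·28·1·1·1·1·1 ≡ 12 (mod 29).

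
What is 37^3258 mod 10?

The units digit of 37^n cycles with period 4: 7, 9, 3, 1, …
3258 mod 4 = 2, so the last digit matches 7^2 = 9.

9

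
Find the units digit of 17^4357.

Powers of 7 mod 10 repeat with period 4: 7, 9, 3, 1.
4357 leaves remainder 1 on division by 4, so 17^4357 ends in 7.

7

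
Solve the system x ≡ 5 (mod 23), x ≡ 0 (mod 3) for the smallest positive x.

Since 3·8 ≡ 1 (mod 23), take x = 0 + 3·((5−0)·8 mod 23) = 0 + 3·17 = 51.
Check: 51 mod 23 = 5, 51 mod 3 = 0.

51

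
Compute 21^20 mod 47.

24

By repeated squaring mod 47: 21^1≡21, 21^2≡18, 21^4≡42, 21^8≡25, 21^16≡14.
Since 20 = 4 + 16 in binary, 21^20 ≡ 42·14 ≡ 24 (mod 47).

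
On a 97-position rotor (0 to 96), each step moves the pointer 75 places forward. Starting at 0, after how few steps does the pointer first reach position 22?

The inverse of 75 mod 97 is 22 (since 75·22 = 1650 ≡ 1).
Multiplying both sides by 22: x ≡ 22·22 = 484 ≡ 96 (mod 97).

96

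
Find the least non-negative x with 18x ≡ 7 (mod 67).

19

The inverse of 18 mod 67 is 41 (since 18·41 = 738 ≡ 1).
So x ≡ 41·7 = 287 ≡ 19 (mod 67).
Check: 18·19 = 342 = 5·67 + 7.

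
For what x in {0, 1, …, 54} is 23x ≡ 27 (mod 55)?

49

23⁻¹ ≡ 12 (mod 55) because 23·12 = 276 = 5·55 + 1.
So x ≡ 12·27 = 324 ≡ 49 (mod 55).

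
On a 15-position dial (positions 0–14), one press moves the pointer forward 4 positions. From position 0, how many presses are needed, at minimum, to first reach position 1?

4

15 = 3·4 + 3
4 = 1·3 + 1
3 = 3·1 + 0
Back-substituting gives 4·4 ≡ 1 (mod 15).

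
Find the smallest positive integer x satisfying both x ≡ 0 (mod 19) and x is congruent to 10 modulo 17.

95

x ≡ 10 (mod 17) gives x ∈ {10, 27, 44, 61, 78, 95}.
The first of these with x mod 19 = 0 is 95.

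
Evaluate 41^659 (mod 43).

Square-and-reduce mod 43: 41^1≡41, 41^2≡4, 41^4≡16, 41^8≡41, 41^16≡4, 41^32≡16, 41^64≡41, 41^128≡4, 41^256≡16, 41^512≡41.
659 = 1 + 2 + 16 + 128 + 512, so 41^659 ≡ 41·4·4·4·41 ≡ 41 (mod 43).

41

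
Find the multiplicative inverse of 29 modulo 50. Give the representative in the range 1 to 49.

50 = 1·29 + 21
29 = 1·21 + 8
21 = 2·8 + 5
8 = 1·5 + 3
5 = 1·3 + 2
3 = 1·2 + 1
2 = 2·1 + 0
Back-substituting gives 29·19 ≡ 1 (mod 50).

19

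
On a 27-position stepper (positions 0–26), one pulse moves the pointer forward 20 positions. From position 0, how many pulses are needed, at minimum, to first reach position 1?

27 = 1·20 + 7
20 = 2·7 + 6
7 = 1·6 + 1
6 = 6·1 + 0
Back-substituting gives 20·23 ≡ 1 (mod 27).

23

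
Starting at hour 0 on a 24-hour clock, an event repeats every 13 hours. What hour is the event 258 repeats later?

18

258·13 = 3354.
3354 mod 24 = 18 (since 139·24 = 3336).
(0 + 18) mod 24 = 18.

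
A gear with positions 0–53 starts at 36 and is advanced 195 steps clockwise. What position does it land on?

15

Dividing 195 by 54 gives quotient 3 and remainder 33.
(36 + 33) mod 54 = 15.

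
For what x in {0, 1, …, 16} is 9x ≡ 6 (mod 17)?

9⁻¹ ≡ 2 (mod 17) because 9·2 = 18 = 1·17 + 1.
Multiplying both sides by 2: x ≡ 2·6 = 12 ≡ 12 (mod 17).

12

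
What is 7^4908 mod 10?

1

The units digit of 7^n cycles with period 4: 7, 9, 3, 1, …
4908 leaves remainder 0 on division by 4, so 7^4908 ends in 1.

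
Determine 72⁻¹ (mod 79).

72·45 = 3240 = 41·79 + 1, so 72⁻¹ ≡ 45 (mod 79).

45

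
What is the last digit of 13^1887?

7

Last digits of 3^n: 3, 9, 7, 1 (period 4).
1887 leaves remainder 3 on division by 4, so 13^1887 ends in 7.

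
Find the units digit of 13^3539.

Last digits of 3^n: 3, 9, 7, 1 (period 4).
3539 leaves remainder 3 on division by 4, so 13^3539 ends in 7.

7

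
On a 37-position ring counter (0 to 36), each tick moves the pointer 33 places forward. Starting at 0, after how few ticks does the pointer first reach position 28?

30

The inverse of 33 mod 37 is 9 (since 33·9 = 297 ≡ 1).
So x ≡ 9·28 = 252 ≡ 30 (mod 37).
Check: 33·30 = 990 = 26·37 + 28.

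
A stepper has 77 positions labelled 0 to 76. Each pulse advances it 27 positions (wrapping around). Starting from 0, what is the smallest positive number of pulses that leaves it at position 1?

77 = 2·27 + 23
27 = 1·23 + 4
23 = 5·4 + 3
4 = 1·3 + 1
3 = 3·1 + 0
Back-substituting gives 27·20 ≡ 1 (mod 77).

20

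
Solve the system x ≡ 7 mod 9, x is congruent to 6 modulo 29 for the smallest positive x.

Since 29·5 ≡ 1 (mod 9), take x = 6 + 29·((7−6)·5 mod 9) = 6 + 29·5 = 151.
Check: 151 mod 9 = 7, 151 mod 29 = 6.

151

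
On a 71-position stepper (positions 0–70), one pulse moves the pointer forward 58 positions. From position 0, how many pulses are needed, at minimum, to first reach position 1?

60

71 = 1·58 + 13
58 = 4·13 + 6
13 = 2·6 + 1
6 = 6·1 + 0
Back-substituting gives 58·60 ≡ 1 (mod 71).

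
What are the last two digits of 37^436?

41

Square-and-reduce mod 100: 37^1≡37, 37^2≡69, 37^4≡61, 37^8≡21, 37^16≡41, 37^32≡81, 37^64≡61, 37^128≡21, 37^256≡41.
436 = 4 + 16 + 32 + 128 + 256, so 37^436 ≡ 61·41·81·21·41 ≡ 41 (mod 100).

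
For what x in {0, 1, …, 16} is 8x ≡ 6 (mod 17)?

8⁻¹ ≡ 15 (mod 17) because 8·15 = 120 = 7·17 + 1.
So x ≡ 15·6 = 90 ≡ 5 (mod 17).

5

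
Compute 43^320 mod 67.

24

By repeated squaring mod 67: 43^1≡43, 43^2≡40, 43^4≡59, 43^8≡64, 43^16≡9, 43^32≡14, 43^64≡62, 43^128≡25, 43^256≡22.
320 = 64 + 256, so 43^320 ≡ 62·22 ≡ 24 (mod 67).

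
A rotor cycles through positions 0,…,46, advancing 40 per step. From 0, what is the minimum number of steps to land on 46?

The inverse of 40 mod 47 is 20 (since 40·20 = 800 ≡ 1).
Multiplying both sides by 20: x ≡ 20·46 = 920 ≡ 27 (mod 47).
Check: 40·27 = 1080 = 22·47 + 46.

27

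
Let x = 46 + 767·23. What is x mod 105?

47

767·23 = 17641.
17641 − 168·105 = 1, so 17641 ≡ 1 (mod 105).
(46 + 1) mod 105 = 47.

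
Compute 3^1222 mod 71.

50

Successive squares of 3 mod 71: 3^1≡3, 3^2≡9, 3^4≡10, 3^8≡29, 3^16≡60, 3^32≡50, 3^64≡15, 3^128≡12, 3^256≡2, 3^512≡4, 3^1024≡16.
Since 1222 = 2 + 4 + 64 + 128 + 1024 in binary, 3^1222 ≡ 9·10·15·12·16 ≡ 50 (mod 71).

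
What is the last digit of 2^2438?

4

Last digits of 2^n: 2, 4, 8, 6 (period 4).
2438 leaves remainder 2 on division by 4, so 2^2438 ends in 4.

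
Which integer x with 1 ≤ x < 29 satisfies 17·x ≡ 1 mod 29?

12

29 = 1·17 + 12
17 = 1·12 + 5
12 = 2·5 + 2
5 = 2·2 + 1
2 = 2·1 + 0
Back-substituting gives 17·12 ≡ 1 (mod 29).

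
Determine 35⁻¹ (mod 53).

50

53 = 1·35 + 18
35 = 1·18 + 17
18 = 1·17 + 1
17 = 17·1 + 0
Back-substituting gives 35·50 ≡ 1 (mod 53).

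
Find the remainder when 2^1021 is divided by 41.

2

Square-and-reduce mod 41: 2^1≡2, 2^2≡4, 2^4≡16, 2^8≡10, 2^16≡18, 2^32≡37, 2^64≡16, 2^128≡10, 2^256≡18, 2^512≡37.
Since 1021 = 1 + 4 + 8 + 16 + 32 + 64 + 128 + 256 + 512 in binary, 2^1021 ≡ 2·16·10·18·37·16·10·18·37 ≡ 2 (mod 41).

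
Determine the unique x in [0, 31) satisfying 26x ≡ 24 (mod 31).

20

The inverse of 26 mod 31 is 6 (since 26·6 = 156 ≡ 1).
Multiplying both sides by 6: x ≡ 6·24 = 144 ≡ 20 (mod 31).
Check: 26·20 = 520 = 16·31 + 24.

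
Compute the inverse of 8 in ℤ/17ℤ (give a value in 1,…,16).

15

8·15 = 120 = 7·17 + 1, so 8⁻¹ ≡ 15 (mod 17).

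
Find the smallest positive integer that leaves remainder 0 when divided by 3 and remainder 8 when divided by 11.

30

x ≡ 0 (mod 3) gives x ∈ {0, 3, 6, 9, 12, 15, 18, 21, …}.
The first of these with x mod 11 = 8 is 30.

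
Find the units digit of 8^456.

6

Last digits of 8^n: 8, 4, 2, 6 (period 4).
456 mod 4 = 0, so the last digit matches 8^4 = 6.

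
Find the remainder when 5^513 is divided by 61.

3

By repeated squaring mod 61: 5^1≡5, 5^2≡25, 5^4≡15, 5^8≡42, 5^16≡56, 5^32≡25, 5^64≡15, 5^128≡42, 5^256≡56, 5^512≡25.
Since 513 = 1 + 512 in binary, 5^513 ≡ 5·25 ≡ 3 (mod 61).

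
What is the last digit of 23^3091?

The units digit of 23^n cycles with period 4: 3, 9, 7, 1, …
3091 leaves remainder 3 on division by 4, so 23^3091 ends in 7.

7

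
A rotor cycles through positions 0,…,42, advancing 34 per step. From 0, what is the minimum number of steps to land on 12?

13

34⁻¹ ≡ 19 (mod 43) because 34·19 = 646 = 15·43 + 1.
So x ≡ 19·12 = 228 ≡ 13 (mod 43).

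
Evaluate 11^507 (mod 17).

12

Successive squares of 11 mod 17: 11^1≡11, 11^2≡2, 11^4≡4, 11^8≡16, 11^16≡1, 11^32≡1, 11^64≡1, 11^128≡1, 11^256≡1.
Since 507 = 1 + 2 + 8 + 16 + 32 + 64 + 128 + 256 in binary, 11^507 ≡ 11·2·16·1·1·1·1·1 ≡ 12 (mod 17).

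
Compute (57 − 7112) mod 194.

123

Dividing 7112 by 194 gives quotient 36 and remainder 128.
(57 − 128) mod 194 = 123.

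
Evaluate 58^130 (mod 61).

1

Successive squares of 58 mod 61: 58^1≡58, 58^2≡9, 58^4≡20, 58^8≡34, 58^16≡58, 58^32≡9, 58^64≡20, 58^128≡34.
130 = 2 + 128, so 58^130 ≡ 9·34 ≡ 1 (mod 61).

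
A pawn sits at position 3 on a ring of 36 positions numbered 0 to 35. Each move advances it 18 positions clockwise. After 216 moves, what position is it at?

216·18 = 3888.
Dividing 3888 by 36 gives quotient 108 and remainder 0.
(3 + 0) mod 36 = 3.

3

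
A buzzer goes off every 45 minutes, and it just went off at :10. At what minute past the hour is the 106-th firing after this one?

106·45 = 4770.
4770 mod 60 = 30 (since 79·60 = 4740).
(10 + 30) mod 60 = 40.

40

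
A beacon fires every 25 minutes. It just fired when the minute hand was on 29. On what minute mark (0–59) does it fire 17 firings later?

34

17·25 = 425.
425 = 7·60 + 5, so 425 mod 60 = 5.
(29 + 5) mod 60 = 34.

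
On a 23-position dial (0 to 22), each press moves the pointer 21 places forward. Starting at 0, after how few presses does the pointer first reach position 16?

15

The inverse of 21 mod 23 is 11 (since 21·11 = 231 ≡ 1).
Multiplying both sides by 11: x ≡ 11·16 = 176 ≡ 15 (mod 23).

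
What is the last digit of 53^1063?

7

Powers of 3 mod 10 repeat with period 4: 3, 9, 7, 1.
1063 leaves remainder 3 on division by 4, so 53^1063 ends in 7.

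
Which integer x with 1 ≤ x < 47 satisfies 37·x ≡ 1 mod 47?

37·14 = 518 = 11·47 + 1, so 37⁻¹ ≡ 14 (mod 47).

14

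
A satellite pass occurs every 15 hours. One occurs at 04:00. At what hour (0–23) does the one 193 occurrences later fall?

193·15 = 2895.
Dividing 2895 by 24 gives quotient 120 and remainder 15.
(4 + 15) mod 24 = 19.

19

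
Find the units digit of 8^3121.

The units digit of 8^n cycles with period 4: 8, 4, 2, 6, …
3121 leaves remainder 1 on division by 4, so 8^3121 ends in 8.

8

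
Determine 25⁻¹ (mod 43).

31

25·31 = 775 = 18·43 + 1, so 25⁻¹ ≡ 31 (mod 43).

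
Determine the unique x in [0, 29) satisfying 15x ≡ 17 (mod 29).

5

15⁻¹ ≡ 2 (mod 29) because 15·2 = 30 = 1·29 + 1.
Multiplying both sides by 2: x ≡ 2·17 = 34 ≡ 5 (mod 29).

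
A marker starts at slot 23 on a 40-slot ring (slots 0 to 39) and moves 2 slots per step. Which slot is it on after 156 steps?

15

156·2 = 312.
312 = 7·40 + 32, so 312 mod 40 = 32.
(23 + 32) mod 40 = 15.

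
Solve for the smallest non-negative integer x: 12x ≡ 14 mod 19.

17

12⁻¹ ≡ 8 (mod 19) because 12·8 = 96 = 5·19 + 1.
So x ≡ 8·14 = 112 ≡ 17 (mod 19).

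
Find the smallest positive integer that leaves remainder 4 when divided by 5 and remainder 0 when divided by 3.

9

x ≡ 0 (mod 3) gives x ∈ {0, 3, 6, 9}.
The first of these with x mod 5 = 4 is 9.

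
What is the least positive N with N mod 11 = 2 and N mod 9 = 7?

x ≡ 7 (mod 9) gives x ∈ {7, 16, 25, 34, 43, 52, 61, 70, …}.
The first of these with x mod 11 = 2 is 79.

79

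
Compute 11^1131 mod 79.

Successive squares of 11 mod 79: 11^1≡11, 11^2≡42, 11^4≡26, 11^8≡44, 11^16≡40, 11^32≡20, 11^64≡5, 11^128≡25, 11^256≡72, 11^512≡49, 11^1024≡31.
Since 1131 = 1 + 2 + 8 + 32 + 64 + 1024 in binary, 11^1131 ≡ 11·42·44·20·5·31 ≡ 1 (mod 79).

1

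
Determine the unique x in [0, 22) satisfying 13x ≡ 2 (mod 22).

The inverse of 13 mod 22 is 17 (since 13·17 = 221 ≡ 1).
So x ≡ 17·2 = 34 ≡ 12 (mod 22).

12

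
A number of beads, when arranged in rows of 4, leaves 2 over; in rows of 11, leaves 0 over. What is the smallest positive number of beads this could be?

Since 11·3 ≡ 1 (mod 4), take x = 0 + 11·((2−0)·3 mod 4) = 0 + 11·2 = 22.
Check: 22 mod 4 = 2, 22 mod 11 = 0.

22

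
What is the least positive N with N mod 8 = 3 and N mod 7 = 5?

Since 7·7 ≡ 1 (mod 8), take x = 5 + 7·((3−5)·7 mod 8) = 5 + 7·2 = 19.
Check: 19 mod 8 = 3, 19 mod 7 = 5.

19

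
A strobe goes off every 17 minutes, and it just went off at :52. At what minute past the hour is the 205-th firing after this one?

57

205·17 = 3485.
3485 = 58·60 + 5, so 3485 mod 60 = 5.
(52 + 5) mod 60 = 57.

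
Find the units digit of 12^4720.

Last digits of 2^n: 2, 4, 8, 6 (period 4).
4720 mod 4 = 0, so the last digit matches 2^4 = 6.

6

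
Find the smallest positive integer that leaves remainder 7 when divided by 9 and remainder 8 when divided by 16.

x ≡ 7 (mod 9) gives x ∈ {7, 16, 25, 34, 43, 52, 61, 70, …}.
The first of these with x mod 16 = 8 is 88.

88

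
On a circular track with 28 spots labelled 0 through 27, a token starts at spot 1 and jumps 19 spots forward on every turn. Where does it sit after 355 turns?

26

355·19 = 6745.
6745 − 240·28 = 25, so 6745 ≡ 25 (mod 28).
(1 + 25) mod 28 = 26.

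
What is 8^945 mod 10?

8

The units digit of 8^n cycles with period 4: 8, 4, 2, 6, …
945 mod 4 = 1, so the last digit matches 8^1 = 8.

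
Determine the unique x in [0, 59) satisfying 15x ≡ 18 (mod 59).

The inverse of 15 mod 59 is 4 (since 15·4 = 60 ≡ 1).
So x ≡ 4·18 = 72 ≡ 13 (mod 59).
Check: 15·13 = 195 = 3·59 + 18.

13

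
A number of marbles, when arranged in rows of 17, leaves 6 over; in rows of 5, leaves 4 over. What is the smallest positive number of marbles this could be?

x ≡ 4 (mod 5) gives x ∈ {4, 9, 14, 19, 24, 29, 34, 39, …}.
The first of these with x mod 17 = 6 is 74.

74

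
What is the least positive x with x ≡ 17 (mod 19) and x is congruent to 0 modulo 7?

x ≡ 0 (mod 7) gives x ∈ {0, 7, 14, 21, 28, 35, 42, 49, …}.
The first of these with x mod 19 = 17 is 112.

112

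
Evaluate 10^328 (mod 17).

16

Successive squares of 10 mod 17: 10^1≡10, 10^2≡15, 10^4≡4, 10^8≡16, 10^16≡1, 10^32≡1, 10^64≡1, 10^128≡1, 10^256≡1.
Since 328 = 8 + 64 + 256 in binary, 10^328 ≡ 16·1·1 ≡ 16 (mod 17).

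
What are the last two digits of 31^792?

By repeated squaring mod 100: 31^1≡31, 31^2≡61, 31^4≡21, 31^8≡41, 31^16≡81, 31^32≡61, 31^64≡21, 31^128≡41, 31^256≡81, 31^512≡61.
792 = 8 + 16 + 256 + 512, so 31^792 ≡ 41·81·81·61 ≡ 61 (mod 100).

61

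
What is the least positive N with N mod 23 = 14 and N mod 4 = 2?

14

x ≡ 2 (mod 4) gives x ∈ {2, 6, 10, 14}.
The first of these with x mod 23 = 14 is 14.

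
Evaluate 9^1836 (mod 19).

1

Square-and-reduce mod 19: 9^1≡9, 9^2≡5, 9^4≡6, 9^8≡17, 9^16≡4, 9^32≡16, 9^64≡9, 9^128≡5, 9^256≡6, 9^512≡17, 9^1024≡4.
Since 1836 = 4 + 8 + 32 + 256 + 512 + 1024 in binary, 9^1836 ≡ 6·17·16·6·17·4 ≡ 1 (mod 19).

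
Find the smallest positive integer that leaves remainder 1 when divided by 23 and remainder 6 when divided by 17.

346

Since 17·19 ≡ 1 (mod 23), take x = 6 + 17·((1−6)·19 mod 23) = 6 + 17·20 = 346.
Check: 346 mod 23 = 1, 346 mod 17 = 6.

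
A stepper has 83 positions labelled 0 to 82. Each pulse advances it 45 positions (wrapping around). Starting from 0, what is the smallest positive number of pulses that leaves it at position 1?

24

45·24 = 1080 = 13·83 + 1, so 45⁻¹ ≡ 24 (mod 83).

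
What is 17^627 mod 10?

Last digits of 7^n: 7, 9, 3, 1 (period 4).
627 mod 4 = 3, so the last digit matches 7^3 = 3.

3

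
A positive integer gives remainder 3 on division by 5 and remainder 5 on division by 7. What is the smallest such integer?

33

x ≡ 3 (mod 5) gives x ∈ {3, 8, 13, 18, 23, 28, 33}.
The first of these with x mod 7 = 5 is 33.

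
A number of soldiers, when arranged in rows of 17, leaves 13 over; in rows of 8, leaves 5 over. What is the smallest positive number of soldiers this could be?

Since 8·15 ≡ 1 (mod 17), take x = 5 + 8·((13−5)·15 mod 17) = 5 + 8·1 = 13.
Check: 13 mod 17 = 13, 13 mod 8 = 5.

13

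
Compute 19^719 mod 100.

79

Square-and-reduce mod 100: 19^1≡19, 19^2≡61, 19^4≡21, 19^8≡41, 19^16≡81, 19^32≡61, 19^64≡21, 19^128≡41, 19^256≡81, 19^512≡61.
719 = 1 + 2 + 4 + 8 + 64 + 128 + 512, so 19^719 ≡ 19·61·21·41·21·41·61 ≡ 79 (mod 100).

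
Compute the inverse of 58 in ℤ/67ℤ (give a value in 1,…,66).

52

67 = 1·58 + 9
58 = 6·9 + 4
9 = 2·4 + 1
4 = 4·1 + 0
Back-substituting gives 58·52 ≡ 1 (mod 67).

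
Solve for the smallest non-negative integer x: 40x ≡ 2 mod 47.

40⁻¹ ≡ 20 (mod 47) because 40·20 = 800 = 17·47 + 1.
Multiplying both sides by 20: x ≡ 20·2 = 40 ≡ 40 (mod 47).

40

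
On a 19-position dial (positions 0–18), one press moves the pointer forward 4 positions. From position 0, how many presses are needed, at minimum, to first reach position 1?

5

19 = 4·4 + 3
4 = 1·3 + 1
3 = 3·1 + 0
Back-substituting gives 4·5 ≡ 1 (mod 19).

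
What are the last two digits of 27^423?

Successive squares of 27 mod 100: 27^1≡27, 27^2≡29, 27^4≡41, 27^8≡81, 27^16≡61, 27^32≡21, 27^64≡41, 27^128≡81, 27^256≡61.
423 = 1 + 2 + 4 + 32 + 128 + 256, so 27^423 ≡ 27·29·41·21·81·61 ≡ 83 (mod 100).

83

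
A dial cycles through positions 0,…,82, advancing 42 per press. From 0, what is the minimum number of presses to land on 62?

41

The inverse of 42 mod 83 is 2 (since 42·2 = 84 ≡ 1).
Multiplying both sides by 2: x ≡ 2·62 = 124 ≡ 41 (mod 83).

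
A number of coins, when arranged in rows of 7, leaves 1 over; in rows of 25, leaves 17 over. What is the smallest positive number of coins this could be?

x ≡ 1 (mod 7) gives x ∈ {1, 8, 15, 22, 29, 36, 43, 50, …}.
The first of these with x mod 25 = 17 is 92.

92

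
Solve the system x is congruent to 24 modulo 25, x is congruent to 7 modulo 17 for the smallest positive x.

x ≡ 7 (mod 17) gives x ∈ {7, 24}.
The first of these with x mod 25 = 24 is 24.

24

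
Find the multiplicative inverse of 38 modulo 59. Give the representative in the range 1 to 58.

14

59 = 1·38 + 21
38 = 1·21 + 17
21 = 1·17 + 4
17 = 4·4 + 1
4 = 4·1 + 0
Back-substituting gives 38·14 ≡ 1 (mod 59).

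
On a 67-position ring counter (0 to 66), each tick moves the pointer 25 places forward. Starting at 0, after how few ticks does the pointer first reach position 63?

25⁻¹ ≡ 59 (mod 67) because 25·59 = 1475 = 22·67 + 1.
So x ≡ 59·63 = 3717 ≡ 32 (mod 67).

32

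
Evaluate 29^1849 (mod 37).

29

Successive squares of 29 mod 37: 29^1≡29, 29^2≡27, 29^4≡26, 29^8≡10, 29^16≡26, 29^32≡10, 29^64≡26, 29^128≡10, 29^256≡26, 29^512≡10, 29^1024≡26.
1849 = 1 + 8 + 16 + 32 + 256 + 512 + 1024, so 29^1849 ≡ 29·10·26·10·26·10·26 ≡ 29 (mod 37).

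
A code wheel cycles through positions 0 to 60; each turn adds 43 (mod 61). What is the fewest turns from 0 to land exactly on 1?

43·44 = 1892 = 31·61 + 1, so 43⁻¹ ≡ 44 (mod 61).

44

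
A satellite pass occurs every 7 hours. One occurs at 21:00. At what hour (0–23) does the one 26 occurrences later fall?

26·7 = 182.
182 − 7·24 = 14, so 182 ≡ 14 (mod 24).
(21 + 14) mod 24 = 11.

11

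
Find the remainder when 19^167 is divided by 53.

Square-and-reduce mod 53: 19^1≡19, 19^2≡43, 19^4≡47, 19^8≡36, 19^16≡24, 19^32≡46, 19^64≡49, 19^128≡16.
167 = 1 + 2 + 4 + 32 + 128, so 19^167 ≡ 19·43·47·46·16 ≡ 50 (mod 53).

50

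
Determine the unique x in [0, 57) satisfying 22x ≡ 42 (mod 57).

The inverse of 22 mod 57 is 13 (since 22·13 = 286 ≡ 1).
Multiplying both sides by 13: x ≡ 13·42 = 546 ≡ 33 (mod 57).
Check: 22·33 = 726 = 12·57 + 42.

33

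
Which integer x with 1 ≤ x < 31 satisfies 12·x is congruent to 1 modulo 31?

13

31 = 2·12 + 7
12 = 1·7 + 5
7 = 1·5 + 2
5 = 2·2 + 1
2 = 2·1 + 0
Back-substituting gives 12·13 ≡ 1 (mod 31).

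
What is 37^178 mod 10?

9

The units digit of 37^n cycles with period 4: 7, 9, 3, 1, …
178 leaves remainder 2 on division by 4, so 37^178 ends in 9.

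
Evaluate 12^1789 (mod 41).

30

By repeated squaring mod 41: 12^1≡12, 12^2≡21, 12^4≡31, 12^8≡18, 12^16≡37, 12^32≡16, 12^64≡10, 12^128≡18, 12^256≡37, 12^512≡16, 12^1024≡10.
1789 = 1 + 4 + 8 + 16 + 32 + 64 + 128 + 512 + 1024, so 12^1789 ≡ 12·31·18·37·16·10·18·16·10 ≡ 30 (mod 41).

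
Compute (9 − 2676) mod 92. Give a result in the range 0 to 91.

1

2676 mod 92 = 8 (since 29·92 = 2668).
(9 − 8) mod 92 = 1.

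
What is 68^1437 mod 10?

8

Last digits of 8^n: 8, 4, 2, 6 (period 4).
1437 mod 4 = 1, so the last digit matches 8^1 = 8.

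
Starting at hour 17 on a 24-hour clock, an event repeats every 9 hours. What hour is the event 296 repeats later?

17

296·9 = 2664.
Dividing 2664 by 24 gives quotient 111 and remainder 0.
(17 + 0) mod 24 = 17.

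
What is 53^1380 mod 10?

The units digit of 53^n cycles with period 4: 3, 9, 7, 1, …
1380 mod 4 = 0, so the last digit matches 3^4 = 1.

1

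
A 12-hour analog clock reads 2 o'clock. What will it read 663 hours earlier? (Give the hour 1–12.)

11

Dividing 663 by 12 gives quotient 55 and remainder 3.
2 − 3 → 11 on a 12-hour dial.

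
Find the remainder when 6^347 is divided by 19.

Square-and-reduce mod 19: 6^1≡6, 6^2≡17, 6^4≡4, 6^8≡16, 6^16≡9, 6^32≡5, 6^64≡6, 6^128≡17, 6^256≡4.
Since 347 = 1 + 2 + 8 + 16 + 64 + 256 in binary, 6^347 ≡ 6·17·16·9·6·4 ≡ 5 (mod 19).

5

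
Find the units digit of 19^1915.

9

Powers of 9 mod 10 repeat with period 2: 9, 1.
1915 leaves remainder 1 on division by 2, so 19^1915 ends in 9.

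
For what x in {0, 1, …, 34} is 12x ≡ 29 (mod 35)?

The inverse of 12 mod 35 is 3 (since 12·3 = 36 ≡ 1).
So x ≡ 3·29 = 87 ≡ 17 (mod 35).
Check: 12·17 = 204 = 5·35 + 29.

17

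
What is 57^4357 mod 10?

The units digit of 57^n cycles with period 4: 7, 9, 3, 1, …
4357 leaves remainder 1 on division by 4, so 57^4357 ends in 7.

7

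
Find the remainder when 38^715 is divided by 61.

Successive squares of 38 mod 61: 38^1≡38, 38^2≡41, 38^4≡34, 38^8≡58, 38^16≡9, 38^32≡20, 38^64≡34, 38^128≡58, 38^256≡9, 38^512≡20.
715 = 1 + 2 + 8 + 64 + 128 + 512, so 38^715 ≡ 38·41·58·34·58·20 ≡ 50 (mod 61).

50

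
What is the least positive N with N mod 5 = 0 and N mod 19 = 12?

x ≡ 0 (mod 5) gives x ∈ {0, 5, 10, 15, 20, 25, 30, 35, …}.
The first of these with x mod 19 = 12 is 50.

50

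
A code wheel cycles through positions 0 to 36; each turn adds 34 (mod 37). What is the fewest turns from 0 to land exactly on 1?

12

37 = 1·34 + 3
34 = 11·3 + 1
3 = 3·1 + 0
Back-substituting gives 34·12 ≡ 1 (mod 37).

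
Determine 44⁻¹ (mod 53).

47

53 = 1·44 + 9
44 = 4·9 + 8
9 = 1·8 + 1
8 = 8·1 + 0
Back-substituting gives 44·47 ≡ 1 (mod 53).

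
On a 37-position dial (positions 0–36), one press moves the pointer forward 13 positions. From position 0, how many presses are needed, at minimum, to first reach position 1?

20

13·20 = 260 = 7·37 + 1, so 13⁻¹ ≡ 20 (mod 37).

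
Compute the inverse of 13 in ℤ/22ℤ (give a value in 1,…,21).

17

13·17 = 221 = 10·22 + 1, so 13⁻¹ ≡ 17 (mod 22).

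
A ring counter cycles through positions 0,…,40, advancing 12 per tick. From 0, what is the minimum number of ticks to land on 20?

The inverse of 12 mod 41 is 24 (since 12·24 = 288 ≡ 1).
Multiplying both sides by 24: x ≡ 24·20 = 480 ≡ 29 (mod 41).

29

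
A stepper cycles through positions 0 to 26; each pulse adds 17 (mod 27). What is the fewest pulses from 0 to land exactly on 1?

17·8 = 136 = 5·27 + 1, so 17⁻¹ ≡ 8 (mod 27).

8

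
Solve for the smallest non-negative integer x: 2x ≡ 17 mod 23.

20

The inverse of 2 mod 23 is 12 (since 2·12 = 24 ≡ 1).
Multiplying both sides by 12: x ≡ 12·17 = 204 ≡ 20 (mod 23).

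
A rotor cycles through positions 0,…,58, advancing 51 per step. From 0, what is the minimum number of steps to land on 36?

The inverse of 51 mod 59 is 22 (since 51·22 = 1122 ≡ 1).
Multiplying both sides by 22: x ≡ 22·36 = 792 ≡ 25 (mod 59).
Check: 51·25 = 1275 = 21·59 + 36.

25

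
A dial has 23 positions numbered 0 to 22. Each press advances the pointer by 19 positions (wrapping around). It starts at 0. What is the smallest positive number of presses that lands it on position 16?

19

The inverse of 19 mod 23 is 17 (since 19·17 = 323 ≡ 1).
Multiplying both sides by 17: x ≡ 17·16 = 272 ≡ 19 (mod 23).
Check: 19·19 = 361 = 15·23 + 16.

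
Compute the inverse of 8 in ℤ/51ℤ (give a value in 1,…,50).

8·32 = 256 = 5·51 + 1, so 8⁻¹ ≡ 32 (mod 51).

32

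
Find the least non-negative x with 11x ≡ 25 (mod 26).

11⁻¹ ≡ 19 (mod 26) because 11·19 = 209 = 8·26 + 1.
So x ≡ 19·25 = 475 ≡ 7 (mod 26).

7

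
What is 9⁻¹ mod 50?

39

50 = 5·9 + 5
9 = 1·5 + 4
5 = 1·4 + 1
4 = 4·1 + 0
Back-substituting gives 9·39 ≡ 1 (mod 50).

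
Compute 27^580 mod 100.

1

Square-and-reduce mod 100: 27^1≡27, 27^2≡29, 27^4≡41, 27^8≡81, 27^16≡61, 27^32≡21, 27^64≡41, 27^128≡81, 27^256≡61, 27^512≡21.
Since 580 = 4 + 64 + 512 in binary, 27^580 ≡ 41·41·21 ≡ 1 (mod 100).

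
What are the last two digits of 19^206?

81

Successive squares of 19 mod 100: 19^1≡19, 19^2≡61, 19^4≡21, 19^8≡41, 19^16≡81, 19^32≡61, 19^64≡21, 19^128≡41.
206 = 2 + 4 + 8 + 64 + 128, so 19^206 ≡ 61·21·41·21·41 ≡ 81 (mod 100).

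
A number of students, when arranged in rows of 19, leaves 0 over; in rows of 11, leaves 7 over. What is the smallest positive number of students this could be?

x ≡ 7 (mod 11) gives x ∈ {7, 18, 29, 40, 51, 62, 73, 84, …}.
The first of these with x mod 19 = 0 is 95.

95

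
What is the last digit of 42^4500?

Powers of 2 mod 10 repeat with period 4: 2, 4, 8, 6.
4500 mod 4 = 0, so the last digit matches 2^4 = 6.

6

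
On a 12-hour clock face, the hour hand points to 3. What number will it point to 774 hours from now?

9

774 mod 12 = 6 (since 64·12 = 768).
3 + 6 → 9 on a 12-hour dial.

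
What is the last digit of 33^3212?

Last digits of 3^n: 3, 9, 7, 1 (period 4).
3212 mod 4 = 0, so the last digit matches 3^4 = 1.

1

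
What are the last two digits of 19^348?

By repeated squaring mod 100: 19^1≡19, 19^2≡61, 19^4≡21, 19^8≡41, 19^16≡81, 19^32≡61, 19^64≡21, 19^128≡41, 19^256≡81.
Since 348 = 4 + 8 + 16 + 64 + 256 in binary, 19^348 ≡ 21·41·81·21·81 ≡ 41 (mod 100).

41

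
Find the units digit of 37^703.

3

Powers of 7 mod 10 repeat with period 4: 7, 9, 3, 1.
703 mod 4 = 3, so the last digit matches 7^3 = 3.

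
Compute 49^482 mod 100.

By repeated squaring mod 100: 49^1≡49, 49^2≡1, 49^4≡1, 49^8≡1, 49^16≡1, 49^32≡1, 49^64≡1, 49^128≡1, 49^256≡1.
482 = 2 + 32 + 64 + 128 + 256, so 49^482 ≡ 1·1·1·1·1 ≡ 1 (mod 100).

1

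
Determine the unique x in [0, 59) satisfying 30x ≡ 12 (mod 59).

The inverse of 30 mod 59 is 2 (since 30·2 = 60 ≡ 1).
So x ≡ 2·12 = 24 ≡ 24 (mod 59).
Check: 30·24 = 720 = 12·59 + 12.

24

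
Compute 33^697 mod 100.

73

Successive squares of 33 mod 100: 33^1≡33, 33^2≡89, 33^4≡21, 33^8≡41, 33^16≡81, 33^32≡61, 33^64≡21, 33^128≡41, 33^256≡81, 33^512≡61.
697 = 1 + 8 + 16 + 32 + 128 + 512, so 33^697 ≡ 33·41·81·61·41·61 ≡ 73 (mod 100).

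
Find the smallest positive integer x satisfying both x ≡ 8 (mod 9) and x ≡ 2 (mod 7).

44

Since 7·4 ≡ 1 (mod 9), take x = 2 + 7·((8−2)·4 mod 9) = 2 + 7·6 = 44.
Check: 44 mod 9 = 8, 44 mod 7 = 2.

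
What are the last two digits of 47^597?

87

Successive squares of 47 mod 100: 47^1≡47, 47^2≡9, 47^4≡81, 47^8≡61, 47^16≡21, 47^32≡41, 47^64≡81, 47^128≡61, 47^256≡21, 47^512≡41.
597 = 1 + 4 + 16 + 64 + 512, so 47^597 ≡ 47·81·21·81·41 ≡ 87 (mod 100).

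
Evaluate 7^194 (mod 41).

Square-and-reduce mod 41: 7^1≡7, 7^2≡8, 7^4≡23, 7^8≡37, 7^16≡16, 7^32≡10, 7^64≡18, 7^128≡37.
Since 194 = 2 + 64 + 128 in binary, 7^194 ≡ 8·18·37 ≡ 39 (mod 41).

39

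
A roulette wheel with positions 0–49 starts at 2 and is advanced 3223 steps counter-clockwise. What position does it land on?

29

3223 mod 50 = 23 (since 64·50 = 3200).
(2 − 23) mod 50 = 29.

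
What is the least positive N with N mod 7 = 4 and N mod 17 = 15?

x ≡ 4 (mod 7) gives x ∈ {4, 11, 18, 25, 32}.
The first of these with x mod 17 = 15 is 32.

32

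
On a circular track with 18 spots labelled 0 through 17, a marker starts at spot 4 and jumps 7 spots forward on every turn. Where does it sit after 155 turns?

155·7 = 1085.
1085 = 60·18 + 5, so 1085 mod 18 = 5.
(4 + 5) mod 18 = 9.

9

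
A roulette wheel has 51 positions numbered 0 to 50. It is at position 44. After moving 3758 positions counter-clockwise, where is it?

9

Dividing 3758 by 51 gives quotient 73 and remainder 35.
(44 − 35) mod 51 = 9.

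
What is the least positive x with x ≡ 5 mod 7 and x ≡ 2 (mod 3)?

5

Since 3·5 ≡ 1 (mod 7), take x = 2 + 3·((5−2)·5 mod 7) = 2 + 3·1 = 5.
Check: 5 mod 7 = 5, 5 mod 3 = 2.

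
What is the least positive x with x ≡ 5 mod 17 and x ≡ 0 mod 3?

Since 3·6 ≡ 1 (mod 17), take x = 0 + 3·((5−0)·6 mod 17) = 0 + 3·13 = 39.
Check: 39 mod 17 = 5, 39 mod 3 = 0.

39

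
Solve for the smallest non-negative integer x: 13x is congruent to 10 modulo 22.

16

The inverse of 13 mod 22 is 17 (since 13·17 = 221 ≡ 1).
So x ≡ 17·10 = 170 ≡ 16 (mod 22).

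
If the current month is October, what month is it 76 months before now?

76 mod 12 = 4 (since 6·12 = 72).
October − 4 months → June.

June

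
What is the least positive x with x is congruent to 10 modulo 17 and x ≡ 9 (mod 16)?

x ≡ 9 (mod 16) gives x ∈ {9, 25, 41, 57, 73, 89, 105, 121, …}.
The first of these with x mod 17 = 10 is 265.

265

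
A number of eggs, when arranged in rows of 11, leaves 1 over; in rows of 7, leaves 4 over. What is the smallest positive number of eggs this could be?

67

Since 7·8 ≡ 1 (mod 11), take x = 4 + 7·((1−4)·8 mod 11) = 4 + 7·9 = 67.
Check: 67 mod 11 = 1, 67 mod 7 = 4.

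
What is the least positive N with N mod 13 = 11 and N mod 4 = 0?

24

Since 4·10 ≡ 1 (mod 13), take x = 0 + 4·((11−0)·10 mod 13) = 0 + 4·6 = 24.
Check: 24 mod 13 = 11, 24 mod 4 = 0.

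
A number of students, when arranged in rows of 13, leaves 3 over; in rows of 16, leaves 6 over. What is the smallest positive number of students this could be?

Since 16·9 ≡ 1 (mod 13), take x = 6 + 16·((3−6)·9 mod 13) = 6 + 16·12 = 198.
Check: 198 mod 13 = 3, 198 mod 16 = 6.

198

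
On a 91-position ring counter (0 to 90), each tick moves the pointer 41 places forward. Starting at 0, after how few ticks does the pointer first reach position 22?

41⁻¹ ≡ 20 (mod 91) because 41·20 = 820 = 9·91 + 1.
So x ≡ 20·22 = 440 ≡ 76 (mod 91).

76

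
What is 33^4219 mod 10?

Powers of 3 mod 10 repeat with period 4: 3, 9, 7, 1.
4219 mod 4 = 3, so the last digit matches 3^3 = 7.

7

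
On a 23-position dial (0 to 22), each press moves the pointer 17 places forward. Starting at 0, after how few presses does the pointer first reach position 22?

17⁻¹ ≡ 19 (mod 23) because 17·19 = 323 = 14·23 + 1.
Multiplying both sides by 19: x ≡ 19·22 = 418 ≡ 4 (mod 23).

4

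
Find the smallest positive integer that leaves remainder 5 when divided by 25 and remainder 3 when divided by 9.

x ≡ 3 (mod 9) gives x ∈ {3, 12, 21, 30}.
The first of these with x mod 25 = 5 is 30.

30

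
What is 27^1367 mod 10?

3

Last digits of 7^n: 7, 9, 3, 1 (period 4).
1367 mod 4 = 3, so the last digit matches 7^3 = 3.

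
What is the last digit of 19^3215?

9

Powers of 9 mod 10 repeat with period 2: 9, 1.
3215 leaves remainder 1 on division by 2, so 19^3215 ends in 9.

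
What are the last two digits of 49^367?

49

Square-and-reduce mod 100: 49^1≡49, 49^2≡1, 49^4≡1, 49^8≡1, 49^16≡1, 49^32≡1, 49^64≡1, 49^128≡1, 49^256≡1.
367 = 1 + 2 + 4 + 8 + 32 + 64 + 256, so 49^367 ≡ 49·1·1·1·1·1·1 ≡ 49 (mod 100).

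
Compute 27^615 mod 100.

43

Successive squares of 27 mod 100: 27^1≡27, 27^2≡29, 27^4≡41, 27^8≡81, 27^16≡61, 27^32≡21, 27^64≡41, 27^128≡81, 27^256≡61, 27^512≡21.
615 = 1 + 2 + 4 + 32 + 64 + 512, so 27^615 ≡ 27·29·41·21·41·21 ≡ 43 (mod 100).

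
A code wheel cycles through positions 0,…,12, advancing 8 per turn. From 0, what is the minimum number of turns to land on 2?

The inverse of 8 mod 13 is 5 (since 8·5 = 40 ≡ 1).
So x ≡ 5·2 = 10 ≡ 10 (mod 13).

10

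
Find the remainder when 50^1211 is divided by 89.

50

Square-and-reduce mod 89: 50^1≡50, 50^2≡8, 50^4≡64, 50^8≡2, 50^16≡4, 50^32≡16, 50^64≡78, 50^128≡32, 50^256≡45, 50^512≡67, 50^1024≡39.
1211 = 1 + 2 + 8 + 16 + 32 + 128 + 1024, so 50^1211 ≡ 50·8·2·4·16·32·39 ≡ 50 (mod 89).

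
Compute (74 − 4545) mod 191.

113

4545 = 23·191 + 152, so 4545 mod 191 = 152.
(74 − 152) mod 191 = 113.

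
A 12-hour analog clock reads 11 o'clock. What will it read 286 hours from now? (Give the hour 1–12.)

9

Dividing 286 by 12 gives quotient 23 and remainder 10.
11 + 10 → 9 on a 12-hour dial.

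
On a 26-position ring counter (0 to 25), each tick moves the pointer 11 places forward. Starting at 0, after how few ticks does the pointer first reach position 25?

The inverse of 11 mod 26 is 19 (since 11·19 = 209 ≡ 1).
So x ≡ 19·25 = 475 ≡ 7 (mod 26).

7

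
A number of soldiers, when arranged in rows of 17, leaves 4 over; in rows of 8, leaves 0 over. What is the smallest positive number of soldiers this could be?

x ≡ 0 (mod 8) gives x ∈ {0, 8, 16, 24, 32, 40, 48, 56, …}.
The first of these with x mod 17 = 4 is 72.

72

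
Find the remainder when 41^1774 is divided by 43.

35

Square-and-reduce mod 43: 41^1≡41, 41^2≡4, 41^4≡16, 41^8≡41, 41^16≡4, 41^32≡16, 41^64≡41, 41^128≡4, 41^256≡16, 41^512≡41, 41^1024≡4.
Since 1774 = 2 + 4 + 8 + 32 + 64 + 128 + 512 + 1024 in binary, 41^1774 ≡ 4·16·41·16·41·4·41·4 ≡ 35 (mod 43).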